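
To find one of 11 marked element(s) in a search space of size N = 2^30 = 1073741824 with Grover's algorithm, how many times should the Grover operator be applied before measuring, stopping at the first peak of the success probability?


After j Grover iterations the success probability is P(j) = sin^2((2j+1)*theta), where sin(theta) = sqrt(k/N).
N = 2^30 = 1073741824, k = 11
sin(theta) = sqrt(k/N) = 0.0001012153562
theta = arcsin(sqrt(k/N)) = 0.0001012153563 rad
P(j) reaches its first maximum when (2j+1)*theta is as close as possible to pi/2, i.e. j = round(pi/(4*theta) - 1/2).
pi/(4*theta) - 1/2 = 7759.1739
(For comparison, the common estimate pi/4 * sqrt(N/k) = 7759.6740; the exact maximiser is used here.)
Optimal iterations = 7759

7759


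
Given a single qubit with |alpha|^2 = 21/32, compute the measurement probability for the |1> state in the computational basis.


|alpha|^2 = 21/32 = 0.6562
|beta|^2 = 1 - 21/32 = 11/32 = 0.3438
P(|1>) = |beta|^2 = 0.3438

0.3438


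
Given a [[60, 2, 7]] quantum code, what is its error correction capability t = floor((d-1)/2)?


Code parameters: [[60, 2, 7]], distance d = 7.
Number of correctable errors = floor((d-1)/2)
= floor((7 - 1)/2)
= floor(6/2)
= 3

3


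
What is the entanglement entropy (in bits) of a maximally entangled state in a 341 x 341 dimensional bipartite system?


For a maximally entangled state in d x d:
S = log2(d) = log2(341)
= 8.4136

8.4136


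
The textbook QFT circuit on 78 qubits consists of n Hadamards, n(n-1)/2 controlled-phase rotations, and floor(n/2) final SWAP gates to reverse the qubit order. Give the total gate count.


Hadamard gates: 78
Controlled rotations: n*(n-1)/2 = 78*77/2 = 3003
SWAP gates: floor(n/2) = floor(78/2) = 39
Total = 78 + 3003 + 39
= 3120

3120


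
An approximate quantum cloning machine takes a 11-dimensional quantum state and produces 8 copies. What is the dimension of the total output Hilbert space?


Output space = H^(tensor 8) where dim(H) = 11
dim = 11^8
= 121 (after 2 factors)
= 1331 (after 3 factors)
= 14641 (after 4 factors)
= 161051 (after 5 factors)
= 1771561 (after 6 factors)
= 19487171 (after 7 factors)
= 214358881 (after 8 factors)
= 214358881

214358881


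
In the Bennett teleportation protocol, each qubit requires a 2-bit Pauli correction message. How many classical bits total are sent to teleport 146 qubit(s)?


Quantum teleportation requires 2 classical bits per qubit teleported.
146 qubit(s) -> 2 * 146 = 292 classical bits

292


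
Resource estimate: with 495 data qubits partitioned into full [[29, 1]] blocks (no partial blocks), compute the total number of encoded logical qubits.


Each code block uses 29 physical qubits for 1 logical qubit(s).
Number of complete blocks = floor(495 / 29) = 17
Logical qubits = 17 * 1
= 17

17


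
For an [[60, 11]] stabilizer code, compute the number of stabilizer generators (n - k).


For an [[n,k]] stabilizer code:
Number of stabilizer generators = n - k
= 60 - 11
= 49

49


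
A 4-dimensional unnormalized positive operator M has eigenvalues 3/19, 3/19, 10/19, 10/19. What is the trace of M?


tr(M) = sum of eigenvalues
= 3/19 + 3/19 + 10/19 + 10/19
= 26/19
= 1.3684

1.3684


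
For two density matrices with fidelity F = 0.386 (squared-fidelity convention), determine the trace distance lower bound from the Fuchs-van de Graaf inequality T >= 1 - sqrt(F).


Fuchs-van de Graaf (squared-fidelity convention): 1 - sqrt(F) <= T <= sqrt(1 - F).
Lower bound: T >= 1 - sqrt(F)
sqrt(F) = sqrt(0.386) = 0.6213
T >= 1 - 0.6213
T >= 0.3787

0.3787


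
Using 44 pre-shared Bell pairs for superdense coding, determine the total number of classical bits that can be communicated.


Superdense coding allows 2 classical bits per shared entangled pair.
44 pair(s) -> 2 * 44 = 88 classical bits

88


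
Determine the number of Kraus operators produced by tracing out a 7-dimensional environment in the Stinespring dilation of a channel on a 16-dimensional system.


Tracing out the environment in an orthonormal basis {|i>_E} gives Kraus operators K_i = <i|_E U |0>_E.
Number of Kraus operators = dim(H_env) = d_env
= 7

7


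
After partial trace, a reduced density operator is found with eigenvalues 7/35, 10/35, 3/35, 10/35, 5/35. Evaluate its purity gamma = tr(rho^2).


tr(rho^2) = sum of eigenvalues squared
= (7/35)^2 + (10/35)^2 + (3/35)^2 + (10/35)^2 + (5/35)^2
= (49 + 100 + 9 + 100 + 25) / 1225
= 283/1225
= 0.2310

0.2310


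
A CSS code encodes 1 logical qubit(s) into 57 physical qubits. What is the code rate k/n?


Code rate R = k/n
= 1/57
= 0.0175

0.0175


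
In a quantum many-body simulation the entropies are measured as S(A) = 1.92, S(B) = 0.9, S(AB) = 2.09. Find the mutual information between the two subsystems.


I(A:B) = S(A) + S(B) - S(AB)
= 1.92 + 0.9 - 2.09
= 0.7300

0.7300


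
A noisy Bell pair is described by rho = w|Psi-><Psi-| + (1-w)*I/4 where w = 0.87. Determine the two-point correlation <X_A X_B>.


|Psi-> = (|01> - |10>)/sqrt(2)
For the pure Bell state, <X_A X_B> = -1 (Bell-state Pauli correlator).
The maximally-mixed part I/4 has tr(I/4 * P tensor P) = 0 for any traceless Pauli P.
So <X_A X_B>_rho = w * (-1) + (1 - w) * 0
= 0.87 * (-1)
= -0.8700

-0.8700


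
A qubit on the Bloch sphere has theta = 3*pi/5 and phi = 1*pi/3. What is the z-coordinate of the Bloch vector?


theta = 1.8850, phi = 1.0472
r_z = cos(theta) = -0.3090

-0.3090


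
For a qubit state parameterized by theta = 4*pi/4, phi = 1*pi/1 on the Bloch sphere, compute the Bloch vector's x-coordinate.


theta = 3.1416, phi = 3.1416
r_x = sin(theta)*cos(phi) = 0.0000 * -1.0000
r_x = 0.0000

0.0000


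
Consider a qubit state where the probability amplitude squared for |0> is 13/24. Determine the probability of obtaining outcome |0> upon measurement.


|alpha|^2 = 13/24 = 0.5417
|beta|^2 = 1 - 13/24 = 11/24 = 0.4583
P(|0>) = |alpha|^2 = 0.5417

0.5417


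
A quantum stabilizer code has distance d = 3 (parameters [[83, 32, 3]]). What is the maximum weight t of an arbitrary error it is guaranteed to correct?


Code parameters: [[83, 32, 3]], distance d = 3.
Number of correctable errors = floor((d-1)/2)
= floor((3 - 1)/2)
= floor(2/2)
= 1

1


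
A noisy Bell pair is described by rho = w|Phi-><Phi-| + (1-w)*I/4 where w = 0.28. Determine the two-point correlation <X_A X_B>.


|Phi-> = (|00> - |11>)/sqrt(2)
For the pure Bell state, <X_A X_B> = -1 (Bell-state Pauli correlator).
The maximally-mixed part I/4 has tr(I/4 * P tensor P) = 0 for any traceless Pauli P.
So <X_A X_B>_rho = w * (-1) + (1 - w) * 0
= 0.28 * (-1)
= -0.2800

-0.2800


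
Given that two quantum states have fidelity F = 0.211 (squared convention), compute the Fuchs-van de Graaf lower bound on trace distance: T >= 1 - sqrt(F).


Fuchs-van de Graaf (squared-fidelity convention): 1 - sqrt(F) <= T <= sqrt(1 - F).
Lower bound: T >= 1 - sqrt(F)
sqrt(F) = sqrt(0.211) = 0.4593
T >= 1 - 0.4593
T >= 0.5407

0.5407


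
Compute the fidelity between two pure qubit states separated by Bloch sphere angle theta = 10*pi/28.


For states separated by angle theta on Bloch sphere:
F = cos^2(theta/2)
theta = 10*pi/28 = 1.1220
theta/2 = 0.5610
cos(theta/2) = 0.8467
F = 0.7169

0.7169


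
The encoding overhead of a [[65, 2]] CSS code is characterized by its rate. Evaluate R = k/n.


Code rate R = k/n
= 2/65
= 0.0308

0.0308


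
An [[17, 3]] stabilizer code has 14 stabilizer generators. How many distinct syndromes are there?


Each stabilizer generator gives a binary (+1 or -1) measurement outcome.
With 14 independent generators:
Total syndromes = 2^14
= 16384

16384


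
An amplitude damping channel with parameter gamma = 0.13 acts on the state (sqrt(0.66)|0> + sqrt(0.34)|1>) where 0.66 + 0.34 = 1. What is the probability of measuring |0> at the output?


For amplitude damping with parameter gamma on state sqrt(a)|0> + sqrt(b)|1>:
alpha^2 = 0.66, beta^2 = 0.34
P(|0>) = alpha^2 + gamma * beta^2
= 0.66 + 0.13 * 0.34
= 0.66 + 0.0442
= 0.7042

0.7042


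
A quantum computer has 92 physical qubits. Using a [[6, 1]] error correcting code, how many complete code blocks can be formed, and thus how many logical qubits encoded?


Each code block uses 6 physical qubits for 1 logical qubit(s).
Number of complete blocks = floor(92 / 6) = 15
Logical qubits = 15 * 1
= 15

15


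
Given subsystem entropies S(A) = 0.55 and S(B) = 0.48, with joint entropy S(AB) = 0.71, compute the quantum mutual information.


I(A:B) = S(A) + S(B) - S(AB)
= 0.55 + 0.48 - 0.71
= 0.3200

0.3200


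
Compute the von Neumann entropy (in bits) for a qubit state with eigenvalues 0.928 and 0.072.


S = -p*log2(p) - (1-p)*log2(1-p)
p = 0.9280, 1-p = 0.0720
= -0.9280 * log2(0.9280) - 0.0720 * log2(0.0720)
= -(-0.1000) - (-0.2733)
= 0.3733

0.3733


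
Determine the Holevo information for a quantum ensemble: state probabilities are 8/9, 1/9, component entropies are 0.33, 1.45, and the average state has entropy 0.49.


chi = S(rho) - sum_i p_i * S(rho_i)
Weighted entropy = 8/9 * 0.33 + 1/9 * 1.45
= 0.4544
chi = 0.49 - 0.4544
= 0.0356

0.0356


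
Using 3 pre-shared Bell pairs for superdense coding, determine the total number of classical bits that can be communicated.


Superdense coding allows 2 classical bits per shared entangled pair.
3 pair(s) -> 2 * 3 = 6 classical bits

6


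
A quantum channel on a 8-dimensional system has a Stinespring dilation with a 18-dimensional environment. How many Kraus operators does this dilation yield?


Tracing out the environment in an orthonormal basis {|i>_E} gives Kraus operators K_i = <i|_E U |0>_E.
Number of Kraus operators = dim(H_env) = d_env
= 18

18


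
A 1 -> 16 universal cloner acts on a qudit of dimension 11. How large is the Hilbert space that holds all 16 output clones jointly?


Output space = H^(tensor 16) where dim(H) = 11
dim = 11^16
= 121 (after 2 factors)
= 1331 (after 3 factors)
= 14641 (after 4 factors)
= 161051 (after 5 factors)
= 1771561 (after 6 factors)
= 19487171 (after 7 factors)
= 214358881 (after 8 factors)
= 2357947691 (after 9 factors)
= 25937424601 (after 10 factors)
= 285311670611 (after 11 factors)
= 3138428376721 (after 12 factors)
= 34522712143931 (after 13 factors)
= 379749833583241 (after 14 factors)
= 4177248169415651 (after 15 factors)
= 45949729863572161 (after 16 factors)
= 45949729863572161

45949729863572161


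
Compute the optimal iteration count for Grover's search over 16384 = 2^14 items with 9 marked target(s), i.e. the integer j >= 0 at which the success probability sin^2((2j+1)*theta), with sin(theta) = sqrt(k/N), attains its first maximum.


After j Grover iterations the success probability is P(j) = sin^2((2j+1)*theta), where sin(theta) = sqrt(k/N).
N = 2^14 = 16384, k = 9
sin(theta) = sqrt(k/N) = 0.0234375
theta = arcsin(sqrt(k/N)) = 0.0234396463 rad
P(j) reaches its first maximum when (2j+1)*theta is as close as possible to pi/2, i.e. j = round(pi/(4*theta) - 1/2).
pi/(4*theta) - 1/2 = 33.0073
(For comparison, the common estimate pi/4 * sqrt(N/k) = 33.5103; the exact maximiser is used here.)
Optimal iterations = 33

33


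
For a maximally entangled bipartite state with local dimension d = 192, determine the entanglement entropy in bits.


For a maximally entangled state in d x d:
S = log2(d) = log2(192)
= 7.5850

7.5850


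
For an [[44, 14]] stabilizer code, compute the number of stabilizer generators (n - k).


For an [[n,k]] stabilizer code:
Number of stabilizer generators = n - k
= 44 - 14
= 30

30


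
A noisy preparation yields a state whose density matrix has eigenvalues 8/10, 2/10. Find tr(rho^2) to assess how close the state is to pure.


tr(rho^2) = sum of eigenvalues squared
= (8/10)^2 + (2/10)^2
= (64 + 4) / 100
= 68/100
= 0.6800

0.6800


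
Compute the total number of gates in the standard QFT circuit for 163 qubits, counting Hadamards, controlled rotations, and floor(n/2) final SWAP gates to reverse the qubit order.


Hadamard gates: 163
Controlled rotations: n*(n-1)/2 = 163*162/2 = 13203
SWAP gates: floor(n/2) = floor(163/2) = 81
Total = 163 + 13203 + 81
= 13447

13447


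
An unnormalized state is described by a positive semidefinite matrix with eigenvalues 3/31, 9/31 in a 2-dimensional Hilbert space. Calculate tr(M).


tr(M) = sum of eigenvalues
= 3/31 + 9/31
= 12/31
= 0.3871

0.3871


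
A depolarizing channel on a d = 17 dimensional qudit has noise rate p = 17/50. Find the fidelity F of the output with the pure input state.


F = (1-p) + p/d
= (1 - 0.3400) + 0.3400/17
= 0.6600 + 0.0200
= 0.6800

0.6800


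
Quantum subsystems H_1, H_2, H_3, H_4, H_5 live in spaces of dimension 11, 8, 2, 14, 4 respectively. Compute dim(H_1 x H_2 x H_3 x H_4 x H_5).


dim(H_1 x H_2 x H_3 x H_4 x H_5) = 11 * 8 * 2 * 14 * 4
= 88 * 2 * 14 * 4
= 176 * 14 * 4
= 2464 * 4
= 9856

9856


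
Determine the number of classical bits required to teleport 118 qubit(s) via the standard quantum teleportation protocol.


Quantum teleportation requires 2 classical bits per qubit teleported.
118 qubit(s) -> 2 * 118 = 236 classical bits

236


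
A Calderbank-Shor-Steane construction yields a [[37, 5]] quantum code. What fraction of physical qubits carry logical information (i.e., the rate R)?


Code rate R = k/n
= 5/37
= 0.1351

0.1351


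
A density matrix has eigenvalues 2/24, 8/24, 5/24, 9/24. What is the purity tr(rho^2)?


tr(rho^2) = sum of eigenvalues squared
= (2/24)^2 + (8/24)^2 + (5/24)^2 + (9/24)^2
= (4 + 64 + 25 + 81) / 576
= 174/576
= 0.3021

0.3021


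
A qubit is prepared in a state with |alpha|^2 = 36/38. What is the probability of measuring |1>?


|alpha|^2 = 36/38 = 0.9474
|beta|^2 = 1 - 36/38 = 2/38 = 0.0526
P(|1>) = |beta|^2 = 0.0526

0.0526


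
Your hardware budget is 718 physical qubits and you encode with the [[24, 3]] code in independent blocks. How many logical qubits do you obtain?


Each code block uses 24 physical qubits for 3 logical qubit(s).
Number of complete blocks = floor(718 / 24) = 29
Logical qubits = 29 * 3
= 87

87


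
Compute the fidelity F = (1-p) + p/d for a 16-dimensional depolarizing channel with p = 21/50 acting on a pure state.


F = (1-p) + p/d
= (1 - 0.4200) + 0.4200/16
= 0.5800 + 0.0262
= 0.6063

0.6063


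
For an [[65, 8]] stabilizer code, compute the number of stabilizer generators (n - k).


For an [[n,k]] stabilizer code:
Number of stabilizer generators = n - k
= 65 - 8
= 57

57


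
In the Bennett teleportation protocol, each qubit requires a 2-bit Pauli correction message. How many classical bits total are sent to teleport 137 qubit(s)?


Quantum teleportation requires 2 classical bits per qubit teleported.
137 qubit(s) -> 2 * 137 = 274 classical bits

274


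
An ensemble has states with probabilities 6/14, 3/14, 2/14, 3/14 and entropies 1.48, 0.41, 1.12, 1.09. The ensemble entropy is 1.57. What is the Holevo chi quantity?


chi = S(rho) - sum_i p_i * S(rho_i)
Weighted entropy = 6/14 * 1.48 + 3/14 * 0.41 + 2/14 * 1.12 + 3/14 * 1.09
= 1.1157
chi = 1.57 - 1.1157
= 0.4543

0.4543


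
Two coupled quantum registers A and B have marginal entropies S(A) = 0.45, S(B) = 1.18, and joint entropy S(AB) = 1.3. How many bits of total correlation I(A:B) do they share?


I(A:B) = S(A) + S(B) - S(AB)
= 0.45 + 1.18 - 1.3
= 0.3300

0.3300


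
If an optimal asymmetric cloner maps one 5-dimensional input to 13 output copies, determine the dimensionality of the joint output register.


Output space = H^(tensor 13) where dim(H) = 5
dim = 5^13
= 25 (after 2 factors)
= 125 (after 3 factors)
= 625 (after 4 factors)
= 3125 (after 5 factors)
= 15625 (after 6 factors)
= 78125 (after 7 factors)
= 390625 (after 8 factors)
= 1953125 (after 9 factors)
= 9765625 (after 10 factors)
= 48828125 (after 11 factors)
= 244140625 (after 12 factors)
= 1220703125 (after 13 factors)
= 1220703125

1220703125


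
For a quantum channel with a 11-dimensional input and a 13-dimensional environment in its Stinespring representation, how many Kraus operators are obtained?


Tracing out the environment in an orthonormal basis {|i>_E} gives Kraus operators K_i = <i|_E U |0>_E.
Number of Kraus operators = dim(H_env) = d_env
= 13

13


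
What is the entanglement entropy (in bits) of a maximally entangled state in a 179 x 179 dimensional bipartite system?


For a maximally entangled state in d x d:
S = log2(d) = log2(179)
= 7.4838

7.4838


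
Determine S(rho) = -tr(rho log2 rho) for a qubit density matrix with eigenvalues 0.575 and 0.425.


S = -p*log2(p) - (1-p)*log2(1-p)
p = 0.5750, 1-p = 0.4250
= -0.5750 * log2(0.5750) - 0.4250 * log2(0.4250)
= -(-0.4591) - (-0.5246)
= 0.9837

0.9837


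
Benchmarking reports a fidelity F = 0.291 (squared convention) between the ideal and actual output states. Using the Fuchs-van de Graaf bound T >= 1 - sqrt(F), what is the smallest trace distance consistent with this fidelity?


Fuchs-van de Graaf (squared-fidelity convention): 1 - sqrt(F) <= T <= sqrt(1 - F).
Lower bound: T >= 1 - sqrt(F)
sqrt(F) = sqrt(0.291) = 0.5394
T >= 1 - 0.5394
T >= 0.4606

0.4606


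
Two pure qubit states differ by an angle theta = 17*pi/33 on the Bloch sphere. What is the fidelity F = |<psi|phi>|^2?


For states separated by angle theta on Bloch sphere:
F = cos^2(theta/2)
theta = 17*pi/33 = 1.6184
theta/2 = 0.8092
cos(theta/2) = 0.6901
F = 0.4762

0.4762


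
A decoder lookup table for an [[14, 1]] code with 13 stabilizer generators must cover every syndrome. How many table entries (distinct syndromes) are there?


Each stabilizer generator gives a binary (+1 or -1) measurement outcome.
With 13 independent generators:
Total syndromes = 2^13
= 8192

8192


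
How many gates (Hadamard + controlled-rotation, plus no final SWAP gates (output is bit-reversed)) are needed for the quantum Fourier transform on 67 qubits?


Hadamard gates: 67
Controlled rotations: n*(n-1)/2 = 67*66/2 = 2211
SWAP gates: 0 (omitted)
Total = 67 + 2211
= 2278

2278


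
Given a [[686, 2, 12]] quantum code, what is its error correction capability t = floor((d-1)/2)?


Code parameters: [[686, 2, 12]], distance d = 12.
Number of correctable errors = floor((d-1)/2)
= floor((12 - 1)/2)
= floor(11/2)
= 5

5


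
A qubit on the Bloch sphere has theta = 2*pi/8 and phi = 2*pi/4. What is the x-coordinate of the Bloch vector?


theta = 0.7854, phi = 1.5708
r_x = sin(theta)*cos(phi) = 0.7071 * 0.0000
r_x = 0.0000

0.0000


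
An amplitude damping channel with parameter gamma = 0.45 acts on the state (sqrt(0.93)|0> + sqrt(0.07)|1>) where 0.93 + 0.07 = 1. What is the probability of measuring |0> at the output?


For amplitude damping with parameter gamma on state sqrt(a)|0> + sqrt(b)|1>:
alpha^2 = 0.93, beta^2 = 0.07
P(|0>) = alpha^2 + gamma * beta^2
= 0.93 + 0.45 * 0.07
= 0.93 + 0.0315
= 0.9615

0.9615


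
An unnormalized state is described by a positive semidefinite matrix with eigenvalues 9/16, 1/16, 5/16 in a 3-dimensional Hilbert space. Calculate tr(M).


tr(M) = sum of eigenvalues
= 9/16 + 1/16 + 5/16
= 15/16
= 0.9375

0.9375


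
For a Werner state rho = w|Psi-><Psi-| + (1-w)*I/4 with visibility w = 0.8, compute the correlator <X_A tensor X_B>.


|Psi-> = (|01> - |10>)/sqrt(2)
For the pure Bell state, <X_A X_B> = -1 (Bell-state Pauli correlator).
The maximally-mixed part I/4 has tr(I/4 * P tensor P) = 0 for any traceless Pauli P.
So <X_A X_B>_rho = w * (-1) + (1 - w) * 0
= 0.8 * (-1)
= -0.8000

-0.8000


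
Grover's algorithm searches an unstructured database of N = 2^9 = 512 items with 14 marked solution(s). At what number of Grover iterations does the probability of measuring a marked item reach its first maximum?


After j Grover iterations the success probability is P(j) = sin^2((2j+1)*theta), where sin(theta) = sqrt(k/N).
N = 2^9 = 512, k = 14
sin(theta) = sqrt(k/N) = 0.1653594569
theta = arcsin(sqrt(k/N)) = 0.1661224747 rad
P(j) reaches its first maximum when (2j+1)*theta is as close as possible to pi/2, i.e. j = round(pi/(4*theta) - 1/2).
pi/(4*theta) - 1/2 = 4.2278
(For comparison, the common estimate pi/4 * sqrt(N/k) = 4.7496; the exact maximiser is used here.)
Optimal iterations = 4

4


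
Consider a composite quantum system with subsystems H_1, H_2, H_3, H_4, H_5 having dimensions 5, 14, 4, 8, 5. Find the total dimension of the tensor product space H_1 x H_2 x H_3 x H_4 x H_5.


dim(H_1 x H_2 x H_3 x H_4 x H_5) = 5 * 14 * 4 * 8 * 5
= 70 * 4 * 8 * 5
= 280 * 8 * 5
= 2240 * 5
= 11200

11200


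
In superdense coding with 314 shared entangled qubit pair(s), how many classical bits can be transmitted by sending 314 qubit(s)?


Superdense coding allows 2 classical bits per shared entangled pair.
314 pair(s) -> 2 * 314 = 628 classical bits

628


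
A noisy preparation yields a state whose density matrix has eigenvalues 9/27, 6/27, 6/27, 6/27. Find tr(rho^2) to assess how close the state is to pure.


tr(rho^2) = sum of eigenvalues squared
= (9/27)^2 + (6/27)^2 + (6/27)^2 + (6/27)^2
= (81 + 36 + 36 + 36) / 729
= 189/729
= 0.2593

0.2593


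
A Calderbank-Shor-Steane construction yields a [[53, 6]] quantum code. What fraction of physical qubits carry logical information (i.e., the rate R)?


Code rate R = k/n
= 6/53
= 0.1132

0.1132


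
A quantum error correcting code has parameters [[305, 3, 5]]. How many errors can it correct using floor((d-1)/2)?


Code parameters: [[305, 3, 5]], distance d = 5.
Number of correctable errors = floor((d-1)/2)
= floor((5 - 1)/2)
= floor(4/2)
= 2

2


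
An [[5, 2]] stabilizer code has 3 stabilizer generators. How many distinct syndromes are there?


Each stabilizer generator gives a binary (+1 or -1) measurement outcome.
With 3 independent generators:
Total syndromes = 2^3
= 8

8


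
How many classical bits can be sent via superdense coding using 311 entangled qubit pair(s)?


Superdense coding allows 2 classical bits per shared entangled pair.
311 pair(s) -> 2 * 311 = 622 classical bits

622


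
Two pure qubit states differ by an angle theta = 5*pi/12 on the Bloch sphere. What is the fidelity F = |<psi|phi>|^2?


For states separated by angle theta on Bloch sphere:
F = cos^2(theta/2)
theta = 5*pi/12 = 1.3090
theta/2 = 0.6545
cos(theta/2) = 0.7934
F = 0.6294

0.6294


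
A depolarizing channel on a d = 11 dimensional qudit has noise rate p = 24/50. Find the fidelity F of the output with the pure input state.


F = (1-p) + p/d
= (1 - 0.4800) + 0.4800/11
= 0.5200 + 0.0436
= 0.5636

0.5636


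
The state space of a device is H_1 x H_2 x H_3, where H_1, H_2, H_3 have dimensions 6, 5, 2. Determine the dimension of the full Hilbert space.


dim(H_1 x H_2 x H_3) = 6 * 5 * 2
= 30 * 2
= 60

60


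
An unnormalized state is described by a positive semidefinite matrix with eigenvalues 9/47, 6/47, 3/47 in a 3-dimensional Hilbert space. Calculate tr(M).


tr(M) = sum of eigenvalues
= 9/47 + 6/47 + 3/47
= 18/47
= 0.3830

0.3830


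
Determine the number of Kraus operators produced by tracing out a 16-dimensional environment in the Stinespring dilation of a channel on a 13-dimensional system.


Tracing out the environment in an orthonormal basis {|i>_E} gives Kraus operators K_i = <i|_E U |0>_E.
Number of Kraus operators = dim(H_env) = d_env
= 16

16


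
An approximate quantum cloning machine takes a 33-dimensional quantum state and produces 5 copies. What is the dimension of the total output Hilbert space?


Output space = H^(tensor 5) where dim(H) = 33
dim = 33^5
= 1089 (after 2 factors)
= 35937 (after 3 factors)
= 1185921 (after 4 factors)
= 39135393 (after 5 factors)
= 39135393

39135393


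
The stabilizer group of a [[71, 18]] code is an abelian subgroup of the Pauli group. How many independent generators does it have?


For an [[n,k]] stabilizer code:
Number of stabilizer generators = n - k
= 71 - 18
= 53

53


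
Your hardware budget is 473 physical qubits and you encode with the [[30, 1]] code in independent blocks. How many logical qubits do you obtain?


Each code block uses 30 physical qubits for 1 logical qubit(s).
Number of complete blocks = floor(473 / 30) = 15
Logical qubits = 15 * 1
= 15

15


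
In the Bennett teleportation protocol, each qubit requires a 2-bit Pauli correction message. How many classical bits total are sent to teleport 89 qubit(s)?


Quantum teleportation requires 2 classical bits per qubit teleported.
89 qubit(s) -> 2 * 89 = 178 classical bits

178


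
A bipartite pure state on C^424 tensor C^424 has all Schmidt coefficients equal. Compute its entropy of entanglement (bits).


For a maximally entangled state in d x d:
S = log2(d) = log2(424)
= 8.7279

8.7279


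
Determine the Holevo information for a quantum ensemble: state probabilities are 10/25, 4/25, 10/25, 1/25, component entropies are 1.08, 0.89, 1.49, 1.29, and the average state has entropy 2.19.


chi = S(rho) - sum_i p_i * S(rho_i)
Weighted entropy = 10/25 * 1.08 + 4/25 * 0.89 + 10/25 * 1.49 + 1/25 * 1.29
= 1.2220
chi = 2.19 - 1.2220
= 0.9680

0.9680


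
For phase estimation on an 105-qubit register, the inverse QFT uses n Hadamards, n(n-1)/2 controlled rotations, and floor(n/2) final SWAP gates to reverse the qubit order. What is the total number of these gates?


Hadamard gates: 105
Controlled rotations: n*(n-1)/2 = 105*104/2 = 5460
SWAP gates: floor(n/2) = floor(105/2) = 52
Total = 105 + 5460 + 52
= 5617

5617


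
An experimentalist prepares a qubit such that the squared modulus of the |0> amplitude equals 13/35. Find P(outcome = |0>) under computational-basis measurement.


|alpha|^2 = 13/35 = 0.3714
|beta|^2 = 1 - 13/35 = 22/35 = 0.6286
P(|0>) = |alpha|^2 = 0.3714

0.3714


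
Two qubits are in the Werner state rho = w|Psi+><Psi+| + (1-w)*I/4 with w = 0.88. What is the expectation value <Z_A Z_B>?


|Psi+> = (|01> + |10>)/sqrt(2)
For the pure Bell state, <Z_A Z_B> = -1 (Bell-state Pauli correlator).
The maximally-mixed part I/4 has tr(I/4 * P tensor P) = 0 for any traceless Pauli P.
So <Z_A Z_B>_rho = w * (-1) + (1 - w) * 0
= 0.88 * (-1)
= -0.8800

-0.8800


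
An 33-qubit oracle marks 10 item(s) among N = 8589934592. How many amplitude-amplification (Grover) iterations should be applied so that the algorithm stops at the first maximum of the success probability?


After j Grover iterations the success probability is P(j) = sin^2((2j+1)*theta), where sin(theta) = sqrt(k/N).
N = 2^33 = 8589934592, k = 10
sin(theta) = sqrt(k/N) = 3.41196896e-05
theta = arcsin(sqrt(k/N)) = 3.41196896e-05 rad
P(j) reaches its first maximum when (2j+1)*theta is as close as possible to pi/2, i.e. j = round(pi/(4*theta) - 1/2).
pi/(4*theta) - 1/2 = 23018.4129
(For comparison, the common estimate pi/4 * sqrt(N/k) = 23018.9129; the exact maximiser is used here.)
Optimal iterations = 23018

23018


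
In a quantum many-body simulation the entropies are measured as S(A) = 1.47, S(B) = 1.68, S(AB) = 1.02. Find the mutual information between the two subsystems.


I(A:B) = S(A) + S(B) - S(AB)
= 1.47 + 1.68 - 1.02
= 2.1300

2.1300


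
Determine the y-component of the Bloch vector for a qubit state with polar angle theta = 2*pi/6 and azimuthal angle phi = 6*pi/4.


theta = 1.0472, phi = 4.7124
r_y = sin(theta)*sin(phi) = 0.8660 * -1.0000
r_y = -0.8660

-0.8660


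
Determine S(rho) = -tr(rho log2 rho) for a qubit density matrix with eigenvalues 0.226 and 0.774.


S = -p*log2(p) - (1-p)*log2(1-p)
p = 0.2260, 1-p = 0.7740
= -0.2260 * log2(0.2260) - 0.7740 * log2(0.7740)
= -(-0.4849) - (-0.2861)
= 0.7710

0.7710


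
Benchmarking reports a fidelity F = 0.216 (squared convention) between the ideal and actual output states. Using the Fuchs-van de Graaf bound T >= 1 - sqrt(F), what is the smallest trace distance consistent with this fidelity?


Fuchs-van de Graaf (squared-fidelity convention): 1 - sqrt(F) <= T <= sqrt(1 - F).
Lower bound: T >= 1 - sqrt(F)
sqrt(F) = sqrt(0.216) = 0.4648
T >= 1 - 0.4648
T >= 0.5352

0.5352


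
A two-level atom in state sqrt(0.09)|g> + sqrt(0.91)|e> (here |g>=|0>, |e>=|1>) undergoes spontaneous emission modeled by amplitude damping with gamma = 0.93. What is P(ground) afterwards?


For amplitude damping with parameter gamma on state sqrt(a)|0> + sqrt(b)|1>:
alpha^2 = 0.09, beta^2 = 0.91
P(|0>) = alpha^2 + gamma * beta^2
= 0.09 + 0.93 * 0.91
= 0.09 + 0.8463
= 0.9363

0.9363


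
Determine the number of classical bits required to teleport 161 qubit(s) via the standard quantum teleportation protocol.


Quantum teleportation requires 2 classical bits per qubit teleported.
161 qubit(s) -> 2 * 161 = 322 classical bits

322


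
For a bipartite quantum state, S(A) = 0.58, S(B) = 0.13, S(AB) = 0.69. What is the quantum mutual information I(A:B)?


I(A:B) = S(A) + S(B) - S(AB)
= 0.58 + 0.13 - 0.69
= 0.0200

0.0200


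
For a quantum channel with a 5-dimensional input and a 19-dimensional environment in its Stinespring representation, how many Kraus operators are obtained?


Tracing out the environment in an orthonormal basis {|i>_E} gives Kraus operators K_i = <i|_E U |0>_E.
Number of Kraus operators = dim(H_env) = d_env
= 19

19


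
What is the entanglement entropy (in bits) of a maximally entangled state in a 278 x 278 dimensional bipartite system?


For a maximally entangled state in d x d:
S = log2(d) = log2(278)
= 8.1189

8.1189


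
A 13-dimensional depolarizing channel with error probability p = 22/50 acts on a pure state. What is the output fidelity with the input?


F = (1-p) + p/d
= (1 - 0.4400) + 0.4400/13
= 0.5600 + 0.0338
= 0.5938

0.5938


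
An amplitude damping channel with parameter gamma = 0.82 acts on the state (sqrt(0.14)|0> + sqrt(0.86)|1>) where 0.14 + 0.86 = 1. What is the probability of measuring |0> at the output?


For amplitude damping with parameter gamma on state sqrt(a)|0> + sqrt(b)|1>:
alpha^2 = 0.14, beta^2 = 0.86
P(|0>) = alpha^2 + gamma * beta^2
= 0.14 + 0.82 * 0.86
= 0.14 + 0.7052
= 0.8452

0.8452


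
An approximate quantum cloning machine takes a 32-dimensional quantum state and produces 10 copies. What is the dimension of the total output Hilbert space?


Output space = H^(tensor 10) where dim(H) = 32
dim = 32^10
= 1024 (after 2 factors)
= 32768 (after 3 factors)
= 1048576 (after 4 factors)
= 33554432 (after 5 factors)
= 1073741824 (after 6 factors)
= 34359738368 (after 7 factors)
= 1099511627776 (after 8 factors)
= 35184372088832 (after 9 factors)
= 1125899906842624 (after 10 factors)
= 1125899906842624

1125899906842624


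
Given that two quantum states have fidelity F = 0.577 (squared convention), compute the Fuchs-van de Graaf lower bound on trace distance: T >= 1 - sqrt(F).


Fuchs-van de Graaf (squared-fidelity convention): 1 - sqrt(F) <= T <= sqrt(1 - F).
Lower bound: T >= 1 - sqrt(F)
sqrt(F) = sqrt(0.577) = 0.7596
T >= 1 - 0.7596
T >= 0.2404

0.2404


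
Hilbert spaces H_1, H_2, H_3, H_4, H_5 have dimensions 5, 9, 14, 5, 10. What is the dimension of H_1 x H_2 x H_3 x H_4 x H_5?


dim(H_1 x H_2 x H_3 x H_4 x H_5) = 5 * 9 * 14 * 5 * 10
= 45 * 14 * 5 * 10
= 630 * 5 * 10
= 3150 * 10
= 31500

31500


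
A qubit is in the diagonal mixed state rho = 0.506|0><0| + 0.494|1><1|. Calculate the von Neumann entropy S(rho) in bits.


S = -p*log2(p) - (1-p)*log2(1-p)
p = 0.5060, 1-p = 0.4940
= -0.5060 * log2(0.5060) - 0.4940 * log2(0.4940)
= -(-0.4973) - (-0.5026)
= 0.9999

0.9999


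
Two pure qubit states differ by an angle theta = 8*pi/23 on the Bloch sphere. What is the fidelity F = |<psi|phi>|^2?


For states separated by angle theta on Bloch sphere:
F = cos^2(theta/2)
theta = 8*pi/23 = 1.0927
theta/2 = 0.5464
cos(theta/2) = 0.8544
F = 0.7300

0.7300


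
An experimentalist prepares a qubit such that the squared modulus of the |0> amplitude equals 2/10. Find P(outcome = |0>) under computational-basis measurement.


|alpha|^2 = 2/10 = 0.2000
|beta|^2 = 1 - 2/10 = 8/10 = 0.8000
P(|0>) = |alpha|^2 = 0.2000

0.2000


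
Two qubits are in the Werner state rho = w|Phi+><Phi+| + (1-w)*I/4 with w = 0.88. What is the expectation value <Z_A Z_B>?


|Phi+> = (|00> + |11>)/sqrt(2)
For the pure Bell state, <Z_A Z_B> = +1 (Bell-state Pauli correlator).
The maximally-mixed part I/4 has tr(I/4 * P tensor P) = 0 for any traceless Pauli P.
So <Z_A Z_B>_rho = w * (+1) + (1 - w) * 0
= 0.88 * (+1)
= 0.8800

0.8800


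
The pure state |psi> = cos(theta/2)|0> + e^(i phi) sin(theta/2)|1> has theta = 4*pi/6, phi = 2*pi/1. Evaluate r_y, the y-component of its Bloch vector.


theta = 2.0944, phi = 6.2832
r_y = sin(theta)*sin(phi) = 0.8660 * 0.0000
r_y = 0.0000

0.0000


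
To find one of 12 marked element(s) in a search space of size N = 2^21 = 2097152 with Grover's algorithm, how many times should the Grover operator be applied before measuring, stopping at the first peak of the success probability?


After j Grover iterations the success probability is P(j) = sin^2((2j+1)*theta), where sin(theta) = sqrt(k/N).
N = 2^21 = 2097152, k = 12
sin(theta) = sqrt(k/N) = 0.002392079827
theta = arcsin(sqrt(k/N)) = 0.002392082108 rad
P(j) reaches its first maximum when (2j+1)*theta is as close as possible to pi/2, i.e. j = round(pi/(4*theta) - 1/2).
pi/(4*theta) - 1/2 = 327.8324
(For comparison, the common estimate pi/4 * sqrt(N/k) = 328.3328; the exact maximiser is used here.)
Optimal iterations = 328

328


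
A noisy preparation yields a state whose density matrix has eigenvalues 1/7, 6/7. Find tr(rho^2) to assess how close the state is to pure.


tr(rho^2) = sum of eigenvalues squared
= (1/7)^2 + (6/7)^2
= (1 + 36) / 49
= 37/49
= 0.7551

0.7551


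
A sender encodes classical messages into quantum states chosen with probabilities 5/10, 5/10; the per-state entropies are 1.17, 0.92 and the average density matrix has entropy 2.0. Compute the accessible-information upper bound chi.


chi = S(rho) - sum_i p_i * S(rho_i)
Weighted entropy = 5/10 * 1.17 + 5/10 * 0.92
= 1.0450
chi = 2.0 - 1.0450
= 0.9550

0.9550


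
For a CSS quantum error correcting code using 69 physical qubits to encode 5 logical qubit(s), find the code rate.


Code rate R = k/n
= 5/69
= 0.0725

0.0725


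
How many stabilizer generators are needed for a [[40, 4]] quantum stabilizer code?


For an [[n,k]] stabilizer code:
Number of stabilizer generators = n - k
= 40 - 4
= 36

36


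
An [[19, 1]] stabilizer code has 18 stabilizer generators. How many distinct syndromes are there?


Each stabilizer generator gives a binary (+1 or -1) measurement outcome.
With 18 independent generators:
Total syndromes = 2^18
= 262144

262144


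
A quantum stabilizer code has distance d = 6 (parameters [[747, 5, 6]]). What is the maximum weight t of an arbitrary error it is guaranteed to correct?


Code parameters: [[747, 5, 6]], distance d = 6.
Number of correctable errors = floor((d-1)/2)
= floor((6 - 1)/2)
= floor(5/2)
= 2

2


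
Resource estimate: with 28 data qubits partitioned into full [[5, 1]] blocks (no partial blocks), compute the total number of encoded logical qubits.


Each code block uses 5 physical qubits for 1 logical qubit(s).
Number of complete blocks = floor(28 / 5) = 5
Logical qubits = 5 * 1
= 5

5


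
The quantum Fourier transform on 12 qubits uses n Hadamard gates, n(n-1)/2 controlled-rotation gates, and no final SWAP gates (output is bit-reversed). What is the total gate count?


Hadamard gates: 12
Controlled rotations: n*(n-1)/2 = 12*11/2 = 66
SWAP gates: 0 (omitted)
Total = 12 + 66
= 78

78


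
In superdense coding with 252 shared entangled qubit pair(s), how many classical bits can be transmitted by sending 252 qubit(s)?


Superdense coding allows 2 classical bits per shared entangled pair.
252 pair(s) -> 2 * 252 = 504 classical bits

504


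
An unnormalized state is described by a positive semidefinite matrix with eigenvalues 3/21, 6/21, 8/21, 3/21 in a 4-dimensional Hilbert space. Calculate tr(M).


tr(M) = sum of eigenvalues
= 3/21 + 6/21 + 8/21 + 3/21
= 20/21
= 0.9524

0.9524


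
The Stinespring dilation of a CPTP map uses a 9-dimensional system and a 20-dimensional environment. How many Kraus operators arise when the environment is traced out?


Tracing out the environment in an orthonormal basis {|i>_E} gives Kraus operators K_i = <i|_E U |0>_E.
Number of Kraus operators = dim(H_env) = d_env
= 20

20


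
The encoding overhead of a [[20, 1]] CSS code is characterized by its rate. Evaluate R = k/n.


Code rate R = k/n
= 1/20
= 0.0500

0.0500


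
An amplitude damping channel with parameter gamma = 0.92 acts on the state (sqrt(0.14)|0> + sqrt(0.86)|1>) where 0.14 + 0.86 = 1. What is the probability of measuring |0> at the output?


For amplitude damping with parameter gamma on state sqrt(a)|0> + sqrt(b)|1>:
alpha^2 = 0.14, beta^2 = 0.86
P(|0>) = alpha^2 + gamma * beta^2
= 0.14 + 0.92 * 0.86
= 0.14 + 0.7912
= 0.9312

0.9312


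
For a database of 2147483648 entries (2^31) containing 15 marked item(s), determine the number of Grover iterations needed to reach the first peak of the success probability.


After j Grover iterations the success probability is P(j) = sin^2((2j+1)*theta), where sin(theta) = sqrt(k/N).
N = 2^31 = 2147483648, k = 15
sin(theta) = sqrt(k/N) = 8.35758297e-05
theta = arcsin(sqrt(k/N)) = 8.357582979e-05 rad
P(j) reaches its first maximum when (2j+1)*theta is as close as possible to pi/2, i.e. j = round(pi/(4*theta) - 1/2).
pi/(4*theta) - 1/2 = 9396.9318
(For comparison, the common estimate pi/4 * sqrt(N/k) = 9397.4318; the exact maximiser is used here.)
Optimal iterations = 9397

9397


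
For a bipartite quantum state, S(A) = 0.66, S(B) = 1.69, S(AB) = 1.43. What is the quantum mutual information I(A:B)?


I(A:B) = S(A) + S(B) - S(AB)
= 0.66 + 1.69 - 1.43
= 0.9200

0.9200


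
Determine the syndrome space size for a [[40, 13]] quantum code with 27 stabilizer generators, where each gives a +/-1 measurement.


Each stabilizer generator gives a binary (+1 or -1) measurement outcome.
With 27 independent generators:
Total syndromes = 2^27
= 134217728

134217728


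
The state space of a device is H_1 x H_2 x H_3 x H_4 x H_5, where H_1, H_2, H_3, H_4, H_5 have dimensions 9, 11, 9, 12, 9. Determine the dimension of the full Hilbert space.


dim(H_1 x H_2 x H_3 x H_4 x H_5) = 9 * 11 * 9 * 12 * 9
= 99 * 9 * 12 * 9
= 891 * 12 * 9
= 10692 * 9
= 96228

96228


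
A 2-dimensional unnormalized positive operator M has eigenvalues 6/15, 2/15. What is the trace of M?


tr(M) = sum of eigenvalues
= 6/15 + 2/15
= 8/15
= 0.5333

0.5333


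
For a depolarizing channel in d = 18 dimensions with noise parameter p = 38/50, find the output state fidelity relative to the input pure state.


F = (1-p) + p/d
= (1 - 0.7600) + 0.7600/18
= 0.2400 + 0.0422
= 0.2822

0.2822


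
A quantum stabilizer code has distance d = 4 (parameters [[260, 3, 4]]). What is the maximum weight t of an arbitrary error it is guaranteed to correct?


Code parameters: [[260, 3, 4]], distance d = 4.
Number of correctable errors = floor((d-1)/2)
= floor((4 - 1)/2)
= floor(3/2)
= 1

1


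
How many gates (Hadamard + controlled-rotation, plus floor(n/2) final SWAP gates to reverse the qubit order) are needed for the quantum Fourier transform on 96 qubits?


Hadamard gates: 96
Controlled rotations: n*(n-1)/2 = 96*95/2 = 4560
SWAP gates: floor(n/2) = floor(96/2) = 48
Total = 96 + 4560 + 48
= 4704

4704


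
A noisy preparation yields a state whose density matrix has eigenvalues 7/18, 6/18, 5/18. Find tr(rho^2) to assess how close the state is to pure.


tr(rho^2) = sum of eigenvalues squared
= (7/18)^2 + (6/18)^2 + (5/18)^2
= (49 + 36 + 25) / 324
= 110/324
= 0.3395

0.3395


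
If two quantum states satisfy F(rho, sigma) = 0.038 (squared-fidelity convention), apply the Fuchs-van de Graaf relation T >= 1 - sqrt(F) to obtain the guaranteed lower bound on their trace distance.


Fuchs-van de Graaf (squared-fidelity convention): 1 - sqrt(F) <= T <= sqrt(1 - F).
Lower bound: T >= 1 - sqrt(F)
sqrt(F) = sqrt(0.038) = 0.1949
T >= 1 - 0.1949
T >= 0.8051

0.8051
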